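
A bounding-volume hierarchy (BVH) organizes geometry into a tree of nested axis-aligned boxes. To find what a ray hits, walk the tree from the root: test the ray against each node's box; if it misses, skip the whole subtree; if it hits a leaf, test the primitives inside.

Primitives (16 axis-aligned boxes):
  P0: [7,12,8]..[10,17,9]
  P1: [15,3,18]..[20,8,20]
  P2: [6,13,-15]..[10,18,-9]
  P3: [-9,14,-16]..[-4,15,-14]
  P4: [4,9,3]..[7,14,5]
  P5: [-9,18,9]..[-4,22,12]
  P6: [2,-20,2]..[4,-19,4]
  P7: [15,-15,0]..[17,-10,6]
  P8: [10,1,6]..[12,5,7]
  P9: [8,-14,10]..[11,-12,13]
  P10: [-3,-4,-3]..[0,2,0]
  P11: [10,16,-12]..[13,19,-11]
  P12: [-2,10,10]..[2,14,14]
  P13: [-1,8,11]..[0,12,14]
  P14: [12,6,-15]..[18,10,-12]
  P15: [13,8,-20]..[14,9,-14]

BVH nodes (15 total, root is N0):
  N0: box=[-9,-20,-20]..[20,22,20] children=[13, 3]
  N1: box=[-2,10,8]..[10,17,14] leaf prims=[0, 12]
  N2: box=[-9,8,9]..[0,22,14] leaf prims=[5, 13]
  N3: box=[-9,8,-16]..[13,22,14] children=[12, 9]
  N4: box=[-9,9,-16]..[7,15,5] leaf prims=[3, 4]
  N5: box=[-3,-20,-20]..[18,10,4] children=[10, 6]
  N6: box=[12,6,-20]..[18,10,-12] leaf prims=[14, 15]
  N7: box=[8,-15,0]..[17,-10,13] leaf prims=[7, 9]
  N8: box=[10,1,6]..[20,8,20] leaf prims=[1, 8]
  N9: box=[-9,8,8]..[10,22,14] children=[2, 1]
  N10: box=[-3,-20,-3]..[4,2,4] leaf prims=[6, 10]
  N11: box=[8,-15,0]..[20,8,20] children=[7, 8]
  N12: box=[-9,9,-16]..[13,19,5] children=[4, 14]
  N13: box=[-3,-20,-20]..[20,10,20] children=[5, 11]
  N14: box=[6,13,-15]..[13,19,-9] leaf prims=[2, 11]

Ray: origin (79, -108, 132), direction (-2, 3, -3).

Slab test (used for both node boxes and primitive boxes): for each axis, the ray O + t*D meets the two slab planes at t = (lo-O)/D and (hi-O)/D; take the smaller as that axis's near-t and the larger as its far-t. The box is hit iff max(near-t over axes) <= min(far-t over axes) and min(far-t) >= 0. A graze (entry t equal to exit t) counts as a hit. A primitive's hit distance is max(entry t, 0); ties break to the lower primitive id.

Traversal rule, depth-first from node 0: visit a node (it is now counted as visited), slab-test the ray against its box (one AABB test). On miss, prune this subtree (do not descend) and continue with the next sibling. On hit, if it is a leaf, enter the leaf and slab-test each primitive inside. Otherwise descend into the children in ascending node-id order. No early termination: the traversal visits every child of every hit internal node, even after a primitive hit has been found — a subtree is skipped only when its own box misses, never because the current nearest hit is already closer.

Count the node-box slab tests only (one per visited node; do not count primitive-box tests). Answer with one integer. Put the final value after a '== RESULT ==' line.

Trace the traversal:
N0 x:[59/2,44] y:[88/3,130/3] z:[112/3,152/3] -> hit [112/3,130/3], descend [3, 13]
  N3 x:[33,44] y:[116/3,130/3] z:[118/3,148/3] -> hit [118/3,130/3], descend [9, 12]
    N9 x:[69/2,44] y:[116/3,130/3] z:[118/3,124/3] -> hit [118/3,124/3], descend [1, 2]
      N1 x:[69/2,81/2] y:[118/3,125/3] z:[118/3,124/3] -> hit [118/3,81/2] leaf, test {P0(miss), P12@t=118/3}
      N2 x:[79/2,44] y:[116/3,130/3] z:[118/3,41] -> hit [79/2,41] leaf, test {P5(miss), P13@t=79/2}
    N12 x:[33,44] y:[39,127/3] z:[127/3,148/3] -> hit [127/3,127/3], descend [4, 14]
      N4 x:[36,44] y:[39,41] z:[127/3,148/3] -> miss, prune
      N14 x:[33,73/2] y:[121/3,127/3] z:[47,49] -> miss, prune
  N13 x:[59/2,41] y:[88/3,118/3] z:[112/3,152/3] -> hit [112/3,118/3], descend [5, 11]
    N5 x:[61/2,41] y:[88/3,118/3] z:[128/3,152/3] -> miss, prune
    N11 x:[59/2,71/2] y:[31,116/3] z:[112/3,44] -> miss, prune

order=[0, 3, 9, 1, 2, 12, 4, 14, 13, 5, 11]  |boxes|=11  |leaves|=2  hit=P12

== RESULT ==
11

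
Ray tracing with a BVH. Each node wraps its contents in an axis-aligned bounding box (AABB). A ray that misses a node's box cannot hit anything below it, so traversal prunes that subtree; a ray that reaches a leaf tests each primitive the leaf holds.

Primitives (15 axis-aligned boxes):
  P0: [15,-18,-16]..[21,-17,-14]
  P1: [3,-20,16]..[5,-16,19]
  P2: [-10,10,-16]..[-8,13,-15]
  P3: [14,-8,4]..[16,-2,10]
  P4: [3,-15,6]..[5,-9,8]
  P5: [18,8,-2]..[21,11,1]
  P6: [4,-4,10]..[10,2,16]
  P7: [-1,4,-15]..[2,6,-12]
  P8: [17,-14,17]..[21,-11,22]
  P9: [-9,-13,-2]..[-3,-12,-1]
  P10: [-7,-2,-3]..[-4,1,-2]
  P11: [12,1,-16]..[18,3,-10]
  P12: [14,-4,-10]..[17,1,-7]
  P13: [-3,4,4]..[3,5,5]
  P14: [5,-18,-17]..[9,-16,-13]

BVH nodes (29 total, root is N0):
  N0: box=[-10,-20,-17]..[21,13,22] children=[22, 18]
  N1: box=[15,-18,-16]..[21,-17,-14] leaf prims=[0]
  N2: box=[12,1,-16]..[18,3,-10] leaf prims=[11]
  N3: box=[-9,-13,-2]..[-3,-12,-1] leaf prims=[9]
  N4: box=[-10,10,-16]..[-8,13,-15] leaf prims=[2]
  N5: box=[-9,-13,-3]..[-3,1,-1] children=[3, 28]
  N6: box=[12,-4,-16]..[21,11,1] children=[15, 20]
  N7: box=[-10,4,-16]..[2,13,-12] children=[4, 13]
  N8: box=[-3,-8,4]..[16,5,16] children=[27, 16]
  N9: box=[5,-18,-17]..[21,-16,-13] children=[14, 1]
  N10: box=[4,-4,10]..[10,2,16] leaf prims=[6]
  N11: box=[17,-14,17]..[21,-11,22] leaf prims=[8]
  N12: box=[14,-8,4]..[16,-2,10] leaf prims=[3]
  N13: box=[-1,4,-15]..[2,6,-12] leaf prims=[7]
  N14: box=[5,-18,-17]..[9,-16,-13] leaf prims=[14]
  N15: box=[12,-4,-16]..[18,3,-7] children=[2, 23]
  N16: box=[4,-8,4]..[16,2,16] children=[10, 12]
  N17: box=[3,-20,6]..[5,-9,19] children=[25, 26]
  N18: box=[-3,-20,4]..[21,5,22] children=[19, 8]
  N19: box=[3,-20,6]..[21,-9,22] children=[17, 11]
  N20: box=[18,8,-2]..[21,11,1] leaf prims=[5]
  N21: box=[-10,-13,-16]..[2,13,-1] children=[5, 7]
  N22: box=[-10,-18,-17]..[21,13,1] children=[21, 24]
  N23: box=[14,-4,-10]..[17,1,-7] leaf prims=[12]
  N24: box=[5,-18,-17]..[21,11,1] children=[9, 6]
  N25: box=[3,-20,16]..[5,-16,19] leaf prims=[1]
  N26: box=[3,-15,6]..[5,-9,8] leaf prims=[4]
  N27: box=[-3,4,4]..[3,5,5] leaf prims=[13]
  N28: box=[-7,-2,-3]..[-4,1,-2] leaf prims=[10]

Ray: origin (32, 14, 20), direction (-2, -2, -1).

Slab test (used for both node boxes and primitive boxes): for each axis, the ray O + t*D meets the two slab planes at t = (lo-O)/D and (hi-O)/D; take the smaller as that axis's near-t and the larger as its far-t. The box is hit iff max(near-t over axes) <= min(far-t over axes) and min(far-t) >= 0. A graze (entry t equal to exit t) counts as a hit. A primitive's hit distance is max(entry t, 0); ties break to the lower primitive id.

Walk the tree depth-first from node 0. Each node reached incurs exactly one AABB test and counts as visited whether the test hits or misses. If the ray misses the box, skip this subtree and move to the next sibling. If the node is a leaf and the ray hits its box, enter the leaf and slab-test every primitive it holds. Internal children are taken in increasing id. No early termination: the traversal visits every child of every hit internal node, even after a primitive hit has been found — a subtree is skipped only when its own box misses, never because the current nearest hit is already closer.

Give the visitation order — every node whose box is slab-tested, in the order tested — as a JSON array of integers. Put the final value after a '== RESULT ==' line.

Trace the traversal:
N0 x:[11/2,21] y:[1/2,17] z:[-2,37] -> hit [11/2,17], descend [18, 22]
  N18 x:[11/2,35/2] y:[9/2,17] z:[-2,16] -> hit [11/2,16], descend [8, 19]
    N8 x:[8,35/2] y:[9/2,11] z:[4,16] -> hit [8,11], descend [16, 27]
      N16 x:[8,14] y:[6,11] z:[4,16] -> hit [8,11], descend [10, 12]
        N10 x:[11,14] y:[6,9] z:[4,10] -> miss, prune
        N12 x:[8,9] y:[8,11] z:[10,16] -> miss, prune
      N27 x:[29/2,35/2] y:[9/2,5] z:[15,16] -> miss, prune
    N19 x:[11/2,29/2] y:[23/2,17] z:[-2,14] -> hit [23/2,14], descend [11, 17]
      N11 x:[11/2,15/2] y:[25/2,14] z:[-2,3] -> miss, prune
      N17 x:[27/2,29/2] y:[23/2,17] z:[1,14] -> hit [27/2,14], descend [25, 26]
        N25 x:[27/2,29/2] y:[15,17] z:[1,4] -> miss, prune
        N26 x:[27/2,29/2] y:[23/2,29/2] z:[12,14] -> hit [27/2,14] leaf, test {P4@t=27/2}
  N22 x:[11/2,21] y:[1/2,16] z:[19,37] -> miss, prune

order=[0, 18, 8, 16, 10, 12, 27, 19, 11, 17, 25, 26, 22]  |boxes|=13  |leaves|=1  hit=P4

== RESULT ==
[0, 18, 8, 16, 10, 12, 27, 19, 11, 17, 25, 26, 22]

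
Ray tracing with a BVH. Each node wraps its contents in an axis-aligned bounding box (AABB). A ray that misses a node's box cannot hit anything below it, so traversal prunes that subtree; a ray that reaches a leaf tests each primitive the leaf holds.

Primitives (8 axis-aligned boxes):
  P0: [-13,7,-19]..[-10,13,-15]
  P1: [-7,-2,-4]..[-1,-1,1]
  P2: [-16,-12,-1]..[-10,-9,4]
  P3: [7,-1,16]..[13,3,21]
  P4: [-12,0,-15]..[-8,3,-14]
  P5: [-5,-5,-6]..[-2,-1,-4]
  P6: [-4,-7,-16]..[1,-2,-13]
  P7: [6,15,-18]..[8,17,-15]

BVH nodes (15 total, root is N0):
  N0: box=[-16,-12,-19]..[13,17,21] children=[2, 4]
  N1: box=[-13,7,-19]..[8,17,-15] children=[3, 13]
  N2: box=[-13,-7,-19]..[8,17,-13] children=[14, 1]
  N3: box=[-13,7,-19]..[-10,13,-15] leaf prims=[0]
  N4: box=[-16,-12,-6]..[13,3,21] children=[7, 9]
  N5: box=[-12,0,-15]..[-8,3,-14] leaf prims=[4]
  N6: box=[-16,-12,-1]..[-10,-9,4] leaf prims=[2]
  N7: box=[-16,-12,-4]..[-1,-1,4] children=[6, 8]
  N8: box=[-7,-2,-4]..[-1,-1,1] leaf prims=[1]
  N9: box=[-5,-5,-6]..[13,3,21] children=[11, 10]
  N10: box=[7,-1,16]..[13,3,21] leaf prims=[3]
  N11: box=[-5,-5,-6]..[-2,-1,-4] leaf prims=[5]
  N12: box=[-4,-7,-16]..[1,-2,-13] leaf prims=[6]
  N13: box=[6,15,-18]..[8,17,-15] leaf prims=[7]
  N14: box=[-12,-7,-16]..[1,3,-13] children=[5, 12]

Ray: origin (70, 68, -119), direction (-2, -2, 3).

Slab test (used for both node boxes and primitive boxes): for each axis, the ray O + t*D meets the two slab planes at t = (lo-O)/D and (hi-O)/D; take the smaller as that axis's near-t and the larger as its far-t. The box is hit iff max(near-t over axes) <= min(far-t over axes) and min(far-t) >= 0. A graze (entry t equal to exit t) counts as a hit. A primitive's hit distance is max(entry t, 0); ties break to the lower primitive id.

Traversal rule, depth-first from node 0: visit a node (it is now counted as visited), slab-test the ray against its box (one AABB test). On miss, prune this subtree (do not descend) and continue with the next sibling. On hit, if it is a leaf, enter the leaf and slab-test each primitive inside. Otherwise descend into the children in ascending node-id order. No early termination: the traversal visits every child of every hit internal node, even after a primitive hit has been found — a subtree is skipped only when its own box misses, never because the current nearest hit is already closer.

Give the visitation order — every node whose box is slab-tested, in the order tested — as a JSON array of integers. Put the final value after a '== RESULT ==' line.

Walk:
N0 x:[57/2,43] y:[51/2,40] z:[100/3,140/3] -> hit [100/3,40], descend [2, 4]
  N2 x:[31,83/2] y:[51/2,75/2] z:[100/3,106/3] -> hit [100/3,106/3], descend [1, 14]
    N1 x:[31,83/2] y:[51/2,61/2] z:[100/3,104/3] -> miss, prune
    N14 x:[69/2,41] y:[65/2,75/2] z:[103/3,106/3] -> hit [69/2,106/3], descend [5, 12]
      N5 x:[39,41] y:[65/2,34] z:[104/3,35] -> miss, prune
      N12 x:[69/2,37] y:[35,75/2] z:[103/3,106/3] -> hit [35,106/3] leaf, test {P6@t=35}
  N4 x:[57/2,43] y:[65/2,40] z:[113/3,140/3] -> hit [113/3,40], descend [7, 9]
    N7 x:[71/2,43] y:[69/2,40] z:[115/3,41] -> hit [115/3,40], descend [6, 8]
      N6 x:[40,43] y:[77/2,40] z:[118/3,41] -> hit [40,40] leaf, test {P2@t=40}
      N8 x:[71/2,77/2] y:[69/2,35] z:[115/3,40] -> miss, prune
    N9 x:[57/2,75/2] y:[65/2,73/2] z:[113/3,140/3] -> miss, prune

Visited [0, 2, 1, 14, 5, 12, 4, 7, 6, 8, 9]. Tests: 11 box, 2 leaf. Nearest: P6.

== RESULT ==
[0, 2, 1, 14, 5, 12, 4, 7, 6, 8, 9]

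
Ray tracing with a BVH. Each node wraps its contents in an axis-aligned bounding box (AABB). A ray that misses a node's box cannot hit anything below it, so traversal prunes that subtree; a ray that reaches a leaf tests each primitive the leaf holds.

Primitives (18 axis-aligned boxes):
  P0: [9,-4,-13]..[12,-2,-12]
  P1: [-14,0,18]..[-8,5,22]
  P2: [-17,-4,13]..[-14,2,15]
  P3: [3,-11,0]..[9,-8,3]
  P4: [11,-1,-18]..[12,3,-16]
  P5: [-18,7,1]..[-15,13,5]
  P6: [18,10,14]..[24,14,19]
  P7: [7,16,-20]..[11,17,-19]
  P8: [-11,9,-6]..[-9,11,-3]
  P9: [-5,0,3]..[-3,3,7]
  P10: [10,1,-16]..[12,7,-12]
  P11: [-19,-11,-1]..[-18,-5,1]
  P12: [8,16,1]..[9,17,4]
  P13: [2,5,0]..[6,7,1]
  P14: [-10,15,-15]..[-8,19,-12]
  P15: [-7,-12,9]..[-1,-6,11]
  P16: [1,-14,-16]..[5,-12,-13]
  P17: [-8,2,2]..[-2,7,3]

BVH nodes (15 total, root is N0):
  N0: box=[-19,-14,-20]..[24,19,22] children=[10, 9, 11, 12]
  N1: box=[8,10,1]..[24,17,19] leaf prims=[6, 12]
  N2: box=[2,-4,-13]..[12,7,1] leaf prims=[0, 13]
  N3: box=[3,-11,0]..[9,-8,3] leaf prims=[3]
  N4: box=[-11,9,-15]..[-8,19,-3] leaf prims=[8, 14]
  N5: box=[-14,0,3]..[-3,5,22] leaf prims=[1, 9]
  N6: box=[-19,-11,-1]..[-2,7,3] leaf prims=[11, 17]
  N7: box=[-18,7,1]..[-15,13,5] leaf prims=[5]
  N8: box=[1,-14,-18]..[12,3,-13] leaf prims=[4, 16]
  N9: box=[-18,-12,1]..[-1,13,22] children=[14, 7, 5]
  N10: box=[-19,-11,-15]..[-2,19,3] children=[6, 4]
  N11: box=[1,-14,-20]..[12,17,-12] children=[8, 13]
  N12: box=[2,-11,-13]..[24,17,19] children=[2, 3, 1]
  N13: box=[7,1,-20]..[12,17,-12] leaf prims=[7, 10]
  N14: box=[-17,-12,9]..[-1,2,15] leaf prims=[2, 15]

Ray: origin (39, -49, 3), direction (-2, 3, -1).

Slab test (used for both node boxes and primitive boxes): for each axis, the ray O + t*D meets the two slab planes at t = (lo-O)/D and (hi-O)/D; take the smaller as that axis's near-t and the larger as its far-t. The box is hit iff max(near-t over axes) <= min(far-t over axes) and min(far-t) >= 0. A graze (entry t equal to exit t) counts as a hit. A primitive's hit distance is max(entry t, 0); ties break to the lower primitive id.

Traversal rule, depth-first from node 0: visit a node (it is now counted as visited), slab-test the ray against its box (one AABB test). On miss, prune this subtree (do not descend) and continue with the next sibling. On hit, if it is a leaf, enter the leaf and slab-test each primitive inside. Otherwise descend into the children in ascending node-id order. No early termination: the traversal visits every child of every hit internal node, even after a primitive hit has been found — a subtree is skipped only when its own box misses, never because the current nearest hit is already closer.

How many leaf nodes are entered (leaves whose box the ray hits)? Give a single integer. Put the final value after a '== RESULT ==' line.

Trace the traversal:
N0 x:[15/2,29] y:[35/3,68/3] z:[-19,23] -> hit [35/3,68/3], descend [9, 10, 11, 12]
  N9 x:[20,57/2] y:[37/3,62/3] z:[-19,2] -> miss, prune
  N10 x:[41/2,29] y:[38/3,68/3] z:[0,18] -> miss, prune
  N11 x:[27/2,19] y:[35/3,22] z:[15,23] -> hit [15,19], descend [8, 13]
    N8 x:[27/2,19] y:[35/3,52/3] z:[16,21] -> hit [16,52/3] leaf, test {P4(miss), P16(miss)}
    N13 x:[27/2,16] y:[50/3,22] z:[15,23] -> miss, prune
  N12 x:[15/2,37/2] y:[38/3,22] z:[-16,16] -> hit [38/3,16], descend [1, 2, 3]
    N1 x:[15/2,31/2] y:[59/3,22] z:[-16,2] -> miss, prune
    N2 x:[27/2,37/2] y:[15,56/3] z:[2,16] -> hit [15,16] leaf, test {P0@t=15, P13(miss)}
    N3 x:[15,18] y:[38/3,41/3] z:[0,3] -> miss, prune

order=[0, 9, 10, 11, 8, 13, 12, 1, 2, 3]  |boxes|=10  |leaves|=2  hit=P0

== RESULT ==
2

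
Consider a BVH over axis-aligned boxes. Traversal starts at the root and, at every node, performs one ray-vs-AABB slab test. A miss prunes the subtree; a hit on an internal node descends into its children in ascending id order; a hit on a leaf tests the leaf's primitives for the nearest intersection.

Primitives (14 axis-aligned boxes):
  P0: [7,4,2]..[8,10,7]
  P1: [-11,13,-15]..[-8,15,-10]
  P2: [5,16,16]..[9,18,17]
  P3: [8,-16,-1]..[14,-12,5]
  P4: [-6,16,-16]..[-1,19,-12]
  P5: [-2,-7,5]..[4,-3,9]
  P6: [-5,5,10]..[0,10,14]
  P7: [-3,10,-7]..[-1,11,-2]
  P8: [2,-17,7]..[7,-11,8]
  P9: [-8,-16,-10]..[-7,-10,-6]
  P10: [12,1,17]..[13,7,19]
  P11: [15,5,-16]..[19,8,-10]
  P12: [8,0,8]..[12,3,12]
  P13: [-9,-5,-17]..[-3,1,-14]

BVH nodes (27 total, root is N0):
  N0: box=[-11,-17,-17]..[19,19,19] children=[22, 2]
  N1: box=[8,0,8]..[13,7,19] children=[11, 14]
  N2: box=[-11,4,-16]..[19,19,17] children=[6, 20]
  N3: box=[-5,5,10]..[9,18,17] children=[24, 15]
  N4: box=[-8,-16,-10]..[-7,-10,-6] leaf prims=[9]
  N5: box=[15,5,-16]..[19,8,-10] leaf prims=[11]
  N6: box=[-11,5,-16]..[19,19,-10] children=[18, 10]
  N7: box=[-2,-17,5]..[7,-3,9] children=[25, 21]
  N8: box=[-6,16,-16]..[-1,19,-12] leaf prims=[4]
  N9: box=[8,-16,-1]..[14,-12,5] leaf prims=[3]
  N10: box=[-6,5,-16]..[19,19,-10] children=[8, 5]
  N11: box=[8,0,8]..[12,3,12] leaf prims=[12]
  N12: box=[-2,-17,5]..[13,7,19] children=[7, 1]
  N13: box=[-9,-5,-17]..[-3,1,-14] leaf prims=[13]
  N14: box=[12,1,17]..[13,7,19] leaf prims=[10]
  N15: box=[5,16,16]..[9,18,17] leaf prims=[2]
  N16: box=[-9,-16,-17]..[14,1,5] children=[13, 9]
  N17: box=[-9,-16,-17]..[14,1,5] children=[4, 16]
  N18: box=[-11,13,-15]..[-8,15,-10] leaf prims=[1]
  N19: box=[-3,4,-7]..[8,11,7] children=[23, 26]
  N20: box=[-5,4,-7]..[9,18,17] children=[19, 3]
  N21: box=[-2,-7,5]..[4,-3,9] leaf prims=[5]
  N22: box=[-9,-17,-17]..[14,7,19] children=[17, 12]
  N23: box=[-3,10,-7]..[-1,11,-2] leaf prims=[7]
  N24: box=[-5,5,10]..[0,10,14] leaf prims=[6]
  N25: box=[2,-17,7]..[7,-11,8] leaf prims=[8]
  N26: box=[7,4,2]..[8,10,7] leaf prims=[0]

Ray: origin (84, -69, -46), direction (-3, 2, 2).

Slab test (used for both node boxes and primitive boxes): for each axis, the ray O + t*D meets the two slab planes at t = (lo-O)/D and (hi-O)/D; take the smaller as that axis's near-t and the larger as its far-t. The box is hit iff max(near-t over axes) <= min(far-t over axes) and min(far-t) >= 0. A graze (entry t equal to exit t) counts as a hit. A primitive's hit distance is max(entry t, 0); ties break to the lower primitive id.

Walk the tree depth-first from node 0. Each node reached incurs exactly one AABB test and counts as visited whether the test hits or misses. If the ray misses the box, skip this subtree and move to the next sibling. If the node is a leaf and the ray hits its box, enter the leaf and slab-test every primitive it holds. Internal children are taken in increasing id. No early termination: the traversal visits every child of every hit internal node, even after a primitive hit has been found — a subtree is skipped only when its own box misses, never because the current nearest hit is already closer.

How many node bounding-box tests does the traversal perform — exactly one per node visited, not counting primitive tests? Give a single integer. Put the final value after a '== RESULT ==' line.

Walk:
N0 x:[65/3,95/3] y:[26,44] z:[29/2,65/2] -> hit [26,95/3], descend [2, 22]
  N2 x:[65/3,95/3] y:[73/2,44] z:[15,63/2] -> miss, prune
  N22 x:[70/3,31] y:[26,38] z:[29/2,65/2] -> hit [26,31], descend [12, 17]
    N12 x:[71/3,86/3] y:[26,38] z:[51/2,65/2] -> hit [26,86/3], descend [1, 7]
      N1 x:[71/3,76/3] y:[69/2,38] z:[27,65/2] -> miss, prune
      N7 x:[77/3,86/3] y:[26,33] z:[51/2,55/2] -> hit [26,55/2], descend [21, 25]
        N21 x:[80/3,86/3] y:[31,33] z:[51/2,55/2] -> miss, prune
        N25 x:[77/3,82/3] y:[26,29] z:[53/2,27] -> hit [53/2,27] leaf, test {P8@t=53/2}
    N17 x:[70/3,31] y:[53/2,35] z:[29/2,51/2] -> miss, prune

Summary -> nodes [0, 2, 22, 12, 1, 7, 21, 25, 17]; box-tests=9; leaf-entries=1; first=P8

== RESULT ==
9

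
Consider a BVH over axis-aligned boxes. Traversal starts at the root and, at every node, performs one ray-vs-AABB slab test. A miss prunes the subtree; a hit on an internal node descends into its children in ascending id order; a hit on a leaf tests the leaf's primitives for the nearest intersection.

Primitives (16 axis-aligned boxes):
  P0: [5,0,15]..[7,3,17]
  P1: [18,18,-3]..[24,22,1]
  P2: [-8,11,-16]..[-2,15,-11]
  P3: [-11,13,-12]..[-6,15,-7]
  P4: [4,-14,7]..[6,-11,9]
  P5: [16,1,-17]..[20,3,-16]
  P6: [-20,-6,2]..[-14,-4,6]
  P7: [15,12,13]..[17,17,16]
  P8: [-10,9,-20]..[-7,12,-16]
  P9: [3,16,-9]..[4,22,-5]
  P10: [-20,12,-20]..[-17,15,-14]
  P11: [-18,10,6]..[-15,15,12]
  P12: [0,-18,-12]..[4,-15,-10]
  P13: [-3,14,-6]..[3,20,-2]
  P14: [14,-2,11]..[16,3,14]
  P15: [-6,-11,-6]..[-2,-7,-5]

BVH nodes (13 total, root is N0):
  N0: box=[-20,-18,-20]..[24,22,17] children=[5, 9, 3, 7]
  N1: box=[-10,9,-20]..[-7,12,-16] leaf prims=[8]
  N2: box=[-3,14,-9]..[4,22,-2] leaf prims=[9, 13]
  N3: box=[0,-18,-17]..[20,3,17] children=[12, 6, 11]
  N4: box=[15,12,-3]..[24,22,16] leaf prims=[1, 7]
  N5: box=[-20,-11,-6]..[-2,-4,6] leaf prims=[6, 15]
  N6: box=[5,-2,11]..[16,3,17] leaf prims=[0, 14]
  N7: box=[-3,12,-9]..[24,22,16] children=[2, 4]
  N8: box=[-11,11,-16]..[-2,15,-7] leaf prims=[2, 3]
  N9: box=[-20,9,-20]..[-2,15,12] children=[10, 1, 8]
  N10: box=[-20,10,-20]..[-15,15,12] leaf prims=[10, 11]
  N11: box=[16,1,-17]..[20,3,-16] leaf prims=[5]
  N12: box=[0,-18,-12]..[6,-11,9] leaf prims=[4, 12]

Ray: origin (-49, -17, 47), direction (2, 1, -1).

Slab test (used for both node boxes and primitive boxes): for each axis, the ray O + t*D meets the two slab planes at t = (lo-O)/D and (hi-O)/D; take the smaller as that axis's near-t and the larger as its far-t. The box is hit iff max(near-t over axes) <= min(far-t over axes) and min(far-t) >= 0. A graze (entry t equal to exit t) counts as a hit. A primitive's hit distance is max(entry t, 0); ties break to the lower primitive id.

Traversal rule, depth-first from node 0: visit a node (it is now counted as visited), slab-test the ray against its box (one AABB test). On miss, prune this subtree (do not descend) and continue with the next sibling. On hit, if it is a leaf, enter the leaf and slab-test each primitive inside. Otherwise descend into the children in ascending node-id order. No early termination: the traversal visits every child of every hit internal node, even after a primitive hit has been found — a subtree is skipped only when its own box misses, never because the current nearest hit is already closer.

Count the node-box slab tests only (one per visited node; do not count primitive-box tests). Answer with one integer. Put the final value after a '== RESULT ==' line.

Trace the traversal:
N0 x:[29/2,73/2] y:[-1,39] z:[30,67] -> hit [30,73/2], descend [3, 5, 7, 9]
  N3 x:[49/2,69/2] y:[-1,20] z:[30,64] -> miss, prune
  N5 x:[29/2,47/2] y:[6,13] z:[41,53] -> miss, prune
  N7 x:[23,73/2] y:[29,39] z:[31,56] -> hit [31,73/2], descend [2, 4]
    N2 x:[23,53/2] y:[31,39] z:[49,56] -> miss, prune
    N4 x:[32,73/2] y:[29,39] z:[31,50] -> hit [32,73/2] leaf, test {P1(miss), P7@t=32}
  N9 x:[29/2,47/2] y:[26,32] z:[35,67] -> miss, prune

7 AABB tests over nodes [0, 3, 5, 7, 2, 4, 9]; 1 leaf entered; closest P7.

== RESULT ==
7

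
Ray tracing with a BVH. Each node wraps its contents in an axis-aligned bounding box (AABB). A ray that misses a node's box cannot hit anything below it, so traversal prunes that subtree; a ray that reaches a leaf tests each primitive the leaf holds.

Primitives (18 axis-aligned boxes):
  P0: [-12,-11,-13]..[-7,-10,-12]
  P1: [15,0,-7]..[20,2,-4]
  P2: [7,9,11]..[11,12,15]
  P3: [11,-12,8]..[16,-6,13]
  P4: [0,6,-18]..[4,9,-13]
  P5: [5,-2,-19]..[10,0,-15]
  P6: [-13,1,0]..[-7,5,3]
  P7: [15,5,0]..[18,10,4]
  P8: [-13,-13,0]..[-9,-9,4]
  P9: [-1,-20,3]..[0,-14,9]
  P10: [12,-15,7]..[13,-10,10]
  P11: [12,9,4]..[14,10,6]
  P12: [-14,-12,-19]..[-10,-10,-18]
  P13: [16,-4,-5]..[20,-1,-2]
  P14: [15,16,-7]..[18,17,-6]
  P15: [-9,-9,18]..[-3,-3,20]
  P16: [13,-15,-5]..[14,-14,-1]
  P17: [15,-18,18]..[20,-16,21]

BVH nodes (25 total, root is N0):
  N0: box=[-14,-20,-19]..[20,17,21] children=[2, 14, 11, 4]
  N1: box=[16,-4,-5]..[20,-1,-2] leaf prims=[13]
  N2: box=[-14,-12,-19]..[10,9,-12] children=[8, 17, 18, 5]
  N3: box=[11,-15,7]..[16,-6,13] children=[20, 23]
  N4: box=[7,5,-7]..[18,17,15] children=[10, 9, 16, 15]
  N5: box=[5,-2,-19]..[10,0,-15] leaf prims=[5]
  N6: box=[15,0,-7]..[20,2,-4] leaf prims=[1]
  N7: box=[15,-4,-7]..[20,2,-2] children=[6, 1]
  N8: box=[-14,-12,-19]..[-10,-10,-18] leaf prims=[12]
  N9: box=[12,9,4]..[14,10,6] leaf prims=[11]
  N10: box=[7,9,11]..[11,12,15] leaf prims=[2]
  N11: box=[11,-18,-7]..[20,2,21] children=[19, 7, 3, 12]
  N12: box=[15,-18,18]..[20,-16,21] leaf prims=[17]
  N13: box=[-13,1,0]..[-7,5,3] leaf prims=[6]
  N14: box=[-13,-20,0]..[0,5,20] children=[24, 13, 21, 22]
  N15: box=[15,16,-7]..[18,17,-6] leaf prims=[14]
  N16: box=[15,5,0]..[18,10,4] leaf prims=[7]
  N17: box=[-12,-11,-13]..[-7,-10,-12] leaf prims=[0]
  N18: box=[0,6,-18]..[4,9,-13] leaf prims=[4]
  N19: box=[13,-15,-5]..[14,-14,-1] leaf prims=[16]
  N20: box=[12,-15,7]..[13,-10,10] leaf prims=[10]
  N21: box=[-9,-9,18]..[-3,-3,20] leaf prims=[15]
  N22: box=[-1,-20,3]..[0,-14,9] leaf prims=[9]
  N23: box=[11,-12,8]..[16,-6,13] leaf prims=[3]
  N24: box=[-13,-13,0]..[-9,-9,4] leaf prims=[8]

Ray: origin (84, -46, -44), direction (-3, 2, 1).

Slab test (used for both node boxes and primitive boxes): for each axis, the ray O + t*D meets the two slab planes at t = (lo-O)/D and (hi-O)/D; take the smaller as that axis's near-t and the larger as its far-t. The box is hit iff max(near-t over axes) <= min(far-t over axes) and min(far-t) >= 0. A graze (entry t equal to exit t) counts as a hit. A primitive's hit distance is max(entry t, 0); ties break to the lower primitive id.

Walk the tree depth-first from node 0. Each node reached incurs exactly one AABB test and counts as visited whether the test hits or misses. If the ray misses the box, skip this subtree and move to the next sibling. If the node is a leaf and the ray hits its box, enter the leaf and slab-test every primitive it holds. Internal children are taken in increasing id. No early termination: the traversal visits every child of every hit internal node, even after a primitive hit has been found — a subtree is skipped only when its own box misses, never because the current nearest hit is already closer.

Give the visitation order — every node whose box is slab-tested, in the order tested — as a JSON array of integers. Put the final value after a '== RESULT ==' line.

Walk:
N0 x:[64/3,98/3] y:[13,63/2] z:[25,65] -> hit [25,63/2], descend [2, 4, 11, 14]
  N2 x:[74/3,98/3] y:[17,55/2] z:[25,32] -> hit [25,55/2], descend [5, 8, 17, 18]
    N5 x:[74/3,79/3] y:[22,23] z:[25,29] -> miss, prune
    N8 x:[94/3,98/3] y:[17,18] z:[25,26] -> miss, prune
    N17 x:[91/3,32] y:[35/2,18] z:[31,32] -> miss, prune
    N18 x:[80/3,28] y:[26,55/2] z:[26,31] -> hit [80/3,55/2] leaf, test {P4@t=80/3}
  N4 x:[22,77/3] y:[51/2,63/2] z:[37,59] -> miss, prune
  N11 x:[64/3,73/3] y:[14,24] z:[37,65] -> miss, prune
  N14 x:[28,97/3] y:[13,51/2] z:[44,64] -> miss, prune

Visited [0, 2, 5, 8, 17, 18, 4, 11, 14]. Tests: 9 box, 1 leaf. Nearest: P4.

== RESULT ==
[0, 2, 5, 8, 17, 18, 4, 11, 14]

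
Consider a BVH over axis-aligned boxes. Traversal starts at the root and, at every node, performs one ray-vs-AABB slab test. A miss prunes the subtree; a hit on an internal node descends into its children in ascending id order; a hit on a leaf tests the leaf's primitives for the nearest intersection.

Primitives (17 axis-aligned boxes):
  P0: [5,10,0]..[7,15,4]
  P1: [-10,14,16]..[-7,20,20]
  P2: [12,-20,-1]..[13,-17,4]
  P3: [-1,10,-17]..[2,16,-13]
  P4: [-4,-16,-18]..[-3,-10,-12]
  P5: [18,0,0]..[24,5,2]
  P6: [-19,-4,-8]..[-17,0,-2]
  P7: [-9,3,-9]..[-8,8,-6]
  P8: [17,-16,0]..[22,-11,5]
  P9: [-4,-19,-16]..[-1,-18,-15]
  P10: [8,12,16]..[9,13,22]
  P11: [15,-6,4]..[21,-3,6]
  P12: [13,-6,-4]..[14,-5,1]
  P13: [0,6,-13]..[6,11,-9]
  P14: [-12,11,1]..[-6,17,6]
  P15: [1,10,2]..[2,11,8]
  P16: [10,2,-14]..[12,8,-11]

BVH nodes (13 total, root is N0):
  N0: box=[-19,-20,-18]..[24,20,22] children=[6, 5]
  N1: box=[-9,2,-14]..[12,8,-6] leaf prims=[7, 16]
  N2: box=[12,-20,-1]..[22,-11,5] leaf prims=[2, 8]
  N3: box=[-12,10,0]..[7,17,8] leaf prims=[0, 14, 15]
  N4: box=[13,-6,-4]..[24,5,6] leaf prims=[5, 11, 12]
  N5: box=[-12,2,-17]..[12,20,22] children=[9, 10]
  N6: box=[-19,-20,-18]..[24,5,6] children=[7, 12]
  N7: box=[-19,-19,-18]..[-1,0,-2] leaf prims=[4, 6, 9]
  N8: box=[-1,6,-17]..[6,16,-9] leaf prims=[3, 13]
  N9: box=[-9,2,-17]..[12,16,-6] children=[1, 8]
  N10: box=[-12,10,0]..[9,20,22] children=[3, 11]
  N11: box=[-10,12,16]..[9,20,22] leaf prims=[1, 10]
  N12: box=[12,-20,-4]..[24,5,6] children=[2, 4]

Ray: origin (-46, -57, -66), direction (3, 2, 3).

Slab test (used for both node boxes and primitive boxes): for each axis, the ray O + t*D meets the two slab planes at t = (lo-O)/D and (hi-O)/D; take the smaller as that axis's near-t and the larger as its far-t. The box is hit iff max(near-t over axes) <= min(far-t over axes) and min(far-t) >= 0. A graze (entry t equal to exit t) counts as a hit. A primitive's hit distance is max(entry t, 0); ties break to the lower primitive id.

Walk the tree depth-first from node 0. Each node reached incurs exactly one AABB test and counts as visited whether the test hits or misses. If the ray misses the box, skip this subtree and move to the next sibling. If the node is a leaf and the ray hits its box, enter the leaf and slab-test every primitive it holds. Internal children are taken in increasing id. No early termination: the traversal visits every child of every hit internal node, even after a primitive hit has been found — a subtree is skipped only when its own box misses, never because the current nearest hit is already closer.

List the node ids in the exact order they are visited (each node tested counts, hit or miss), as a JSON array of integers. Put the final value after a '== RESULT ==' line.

Trace the traversal:
N0 x:[9,70/3] y:[37/2,77/2] z:[16,88/3] -> hit [37/2,70/3], descend [5, 6]
  N5 x:[34/3,58/3] y:[59/2,77/2] z:[49/3,88/3] -> miss, prune
  N6 x:[9,70/3] y:[37/2,31] z:[16,24] -> hit [37/2,70/3], descend [7, 12]
    N7 x:[9,15] y:[19,57/2] z:[16,64/3] -> miss, prune
    N12 x:[58/3,70/3] y:[37/2,31] z:[62/3,24] -> hit [62/3,70/3], descend [2, 4]
      N2 x:[58/3,68/3] y:[37/2,23] z:[65/3,71/3] -> hit [65/3,68/3] leaf, test {P2(miss), P8@t=22}
      N4 x:[59/3,70/3] y:[51/2,31] z:[62/3,24] -> miss, prune

7 AABB tests over nodes [0, 5, 6, 7, 12, 2, 4]; 1 leaf entered; closest P8.

== RESULT ==
[0, 5, 6, 7, 12, 2, 4]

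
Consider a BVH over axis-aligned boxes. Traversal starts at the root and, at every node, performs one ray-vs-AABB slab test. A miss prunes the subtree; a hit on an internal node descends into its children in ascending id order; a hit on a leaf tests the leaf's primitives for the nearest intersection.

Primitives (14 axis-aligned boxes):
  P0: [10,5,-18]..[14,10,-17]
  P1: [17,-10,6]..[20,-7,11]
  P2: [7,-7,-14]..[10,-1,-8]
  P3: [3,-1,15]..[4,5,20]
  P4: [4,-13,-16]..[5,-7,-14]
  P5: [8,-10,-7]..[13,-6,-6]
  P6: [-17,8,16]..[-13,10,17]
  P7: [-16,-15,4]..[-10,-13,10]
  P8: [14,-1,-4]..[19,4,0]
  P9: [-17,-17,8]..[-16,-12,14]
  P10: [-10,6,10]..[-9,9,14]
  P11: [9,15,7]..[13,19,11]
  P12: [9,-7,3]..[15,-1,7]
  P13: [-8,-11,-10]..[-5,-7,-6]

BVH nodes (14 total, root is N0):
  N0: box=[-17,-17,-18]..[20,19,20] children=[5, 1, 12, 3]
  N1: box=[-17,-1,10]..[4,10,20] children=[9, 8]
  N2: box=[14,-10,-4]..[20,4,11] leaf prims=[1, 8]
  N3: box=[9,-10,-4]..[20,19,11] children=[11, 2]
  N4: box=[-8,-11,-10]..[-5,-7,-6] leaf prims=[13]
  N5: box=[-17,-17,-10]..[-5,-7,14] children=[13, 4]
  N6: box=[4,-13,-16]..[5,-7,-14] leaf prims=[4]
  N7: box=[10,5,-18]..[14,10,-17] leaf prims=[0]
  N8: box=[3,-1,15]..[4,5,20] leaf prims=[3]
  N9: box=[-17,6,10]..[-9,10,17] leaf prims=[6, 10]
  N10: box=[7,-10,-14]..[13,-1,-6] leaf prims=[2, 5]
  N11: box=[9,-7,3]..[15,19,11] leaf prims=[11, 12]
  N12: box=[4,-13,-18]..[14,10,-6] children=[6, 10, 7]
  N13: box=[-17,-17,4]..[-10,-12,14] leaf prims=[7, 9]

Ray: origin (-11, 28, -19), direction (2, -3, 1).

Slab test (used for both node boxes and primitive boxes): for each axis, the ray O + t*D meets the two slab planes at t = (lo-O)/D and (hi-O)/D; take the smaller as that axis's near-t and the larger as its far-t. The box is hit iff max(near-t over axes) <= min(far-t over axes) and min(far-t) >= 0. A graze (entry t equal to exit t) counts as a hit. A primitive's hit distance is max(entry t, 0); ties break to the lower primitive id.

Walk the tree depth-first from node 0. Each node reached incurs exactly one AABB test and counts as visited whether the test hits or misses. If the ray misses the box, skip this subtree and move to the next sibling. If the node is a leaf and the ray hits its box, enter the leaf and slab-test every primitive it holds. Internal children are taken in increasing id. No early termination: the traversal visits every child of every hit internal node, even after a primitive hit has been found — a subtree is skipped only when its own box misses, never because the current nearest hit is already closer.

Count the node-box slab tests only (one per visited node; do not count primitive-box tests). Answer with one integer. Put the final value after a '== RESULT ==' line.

Trace the traversal:
N0 x:[-3,31/2] y:[3,15] z:[1,39] -> hit [3,15], descend [1, 3, 5, 12]
  N1 x:[-3,15/2] y:[6,29/3] z:[29,39] -> miss, prune
  N3 x:[10,31/2] y:[3,38/3] z:[15,30] -> miss, prune
  N5 x:[-3,3] y:[35/3,15] z:[9,33] -> miss, prune
  N12 x:[15/2,25/2] y:[6,41/3] z:[1,13] -> hit [15/2,25/2], descend [6, 7, 10]
    N6 x:[15/2,8] y:[35/3,41/3] z:[3,5] -> miss, prune
    N7 x:[21/2,25/2] y:[6,23/3] z:[1,2] -> miss, prune
    N10 x:[9,12] y:[29/3,38/3] z:[5,13] -> hit [29/3,12] leaf, test {P2@t=29/3, P5@t=12}

Visited [0, 1, 3, 5, 12, 6, 7, 10]. Tests: 8 box, 1 leaf. Nearest: P2.

== RESULT ==
8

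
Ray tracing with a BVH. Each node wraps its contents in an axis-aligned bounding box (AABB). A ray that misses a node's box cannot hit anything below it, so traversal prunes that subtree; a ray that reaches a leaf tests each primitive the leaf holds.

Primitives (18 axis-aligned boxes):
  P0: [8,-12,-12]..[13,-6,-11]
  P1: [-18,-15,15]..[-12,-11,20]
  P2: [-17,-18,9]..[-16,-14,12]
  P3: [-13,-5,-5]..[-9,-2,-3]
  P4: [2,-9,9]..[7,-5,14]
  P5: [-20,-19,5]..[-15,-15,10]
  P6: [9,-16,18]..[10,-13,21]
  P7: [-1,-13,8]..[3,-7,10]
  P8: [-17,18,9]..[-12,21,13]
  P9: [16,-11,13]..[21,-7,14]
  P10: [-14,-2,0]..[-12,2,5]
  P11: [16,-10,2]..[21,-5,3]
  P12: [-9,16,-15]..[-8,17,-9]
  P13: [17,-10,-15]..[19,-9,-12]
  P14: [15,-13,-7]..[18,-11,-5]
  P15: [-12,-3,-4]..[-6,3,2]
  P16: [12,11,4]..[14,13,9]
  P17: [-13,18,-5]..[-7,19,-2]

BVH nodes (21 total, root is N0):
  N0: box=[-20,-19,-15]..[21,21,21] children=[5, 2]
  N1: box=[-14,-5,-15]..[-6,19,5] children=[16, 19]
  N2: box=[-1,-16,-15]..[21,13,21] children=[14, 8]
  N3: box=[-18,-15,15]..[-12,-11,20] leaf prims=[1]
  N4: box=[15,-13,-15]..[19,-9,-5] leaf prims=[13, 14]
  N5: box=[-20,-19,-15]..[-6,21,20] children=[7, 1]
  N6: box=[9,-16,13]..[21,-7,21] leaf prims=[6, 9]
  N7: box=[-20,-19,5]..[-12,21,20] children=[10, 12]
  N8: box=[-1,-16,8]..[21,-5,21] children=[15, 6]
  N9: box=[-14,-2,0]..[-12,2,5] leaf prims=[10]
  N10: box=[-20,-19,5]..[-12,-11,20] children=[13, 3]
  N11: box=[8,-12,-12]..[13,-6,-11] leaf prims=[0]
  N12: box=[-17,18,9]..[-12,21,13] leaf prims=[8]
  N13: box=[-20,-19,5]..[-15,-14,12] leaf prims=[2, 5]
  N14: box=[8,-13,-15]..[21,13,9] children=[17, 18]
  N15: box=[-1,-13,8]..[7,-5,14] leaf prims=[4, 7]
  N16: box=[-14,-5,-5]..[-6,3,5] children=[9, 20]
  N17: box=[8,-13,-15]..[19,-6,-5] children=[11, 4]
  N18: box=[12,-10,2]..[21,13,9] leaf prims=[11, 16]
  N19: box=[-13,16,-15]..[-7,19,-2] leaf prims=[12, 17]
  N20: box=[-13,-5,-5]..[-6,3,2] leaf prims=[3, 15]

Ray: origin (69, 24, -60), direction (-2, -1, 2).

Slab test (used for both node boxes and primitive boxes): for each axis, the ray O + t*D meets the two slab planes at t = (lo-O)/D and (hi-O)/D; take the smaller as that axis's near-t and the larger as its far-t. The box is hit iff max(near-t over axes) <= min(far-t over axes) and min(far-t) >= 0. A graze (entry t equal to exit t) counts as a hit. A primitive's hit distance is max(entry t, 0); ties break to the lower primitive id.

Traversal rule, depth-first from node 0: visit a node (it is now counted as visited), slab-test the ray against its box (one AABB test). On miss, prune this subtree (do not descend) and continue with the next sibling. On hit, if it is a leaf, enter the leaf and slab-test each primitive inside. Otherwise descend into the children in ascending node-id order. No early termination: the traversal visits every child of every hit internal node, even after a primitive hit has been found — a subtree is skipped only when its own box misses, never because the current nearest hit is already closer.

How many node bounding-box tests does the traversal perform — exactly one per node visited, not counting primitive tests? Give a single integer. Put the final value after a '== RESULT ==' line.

Trace the traversal:
N0 x:[24,89/2] y:[3,43] z:[45/2,81/2] -> hit [24,81/2], descend [2, 5]
  N2 x:[24,35] y:[11,40] z:[45/2,81/2] -> hit [24,35], descend [8, 14]
    N8 x:[24,35] y:[29,40] z:[34,81/2] -> hit [34,35], descend [6, 15]
      N6 x:[24,30] y:[31,40] z:[73/2,81/2] -> miss, prune
      N15 x:[31,35] y:[29,37] z:[34,37] -> hit [34,35] leaf, test {P4(miss), P7@t=34}
    N14 x:[24,61/2] y:[11,37] z:[45/2,69/2] -> hit [24,61/2], descend [17, 18]
      N17 x:[25,61/2] y:[30,37] z:[45/2,55/2] -> miss, prune
      N18 x:[24,57/2] y:[11,34] z:[31,69/2] -> miss, prune
  N5 x:[75/2,89/2] y:[3,43] z:[45/2,40] -> hit [75/2,40], descend [1, 7]
    N1 x:[75/2,83/2] y:[5,29] z:[45/2,65/2] -> miss, prune
    N7 x:[81/2,89/2] y:[3,43] z:[65/2,40] -> miss, prune

Visited [0, 2, 8, 6, 15, 14, 17, 18, 5, 1, 7]. Tests: 11 box, 1 leaf. Nearest: P7.

== RESULT ==
11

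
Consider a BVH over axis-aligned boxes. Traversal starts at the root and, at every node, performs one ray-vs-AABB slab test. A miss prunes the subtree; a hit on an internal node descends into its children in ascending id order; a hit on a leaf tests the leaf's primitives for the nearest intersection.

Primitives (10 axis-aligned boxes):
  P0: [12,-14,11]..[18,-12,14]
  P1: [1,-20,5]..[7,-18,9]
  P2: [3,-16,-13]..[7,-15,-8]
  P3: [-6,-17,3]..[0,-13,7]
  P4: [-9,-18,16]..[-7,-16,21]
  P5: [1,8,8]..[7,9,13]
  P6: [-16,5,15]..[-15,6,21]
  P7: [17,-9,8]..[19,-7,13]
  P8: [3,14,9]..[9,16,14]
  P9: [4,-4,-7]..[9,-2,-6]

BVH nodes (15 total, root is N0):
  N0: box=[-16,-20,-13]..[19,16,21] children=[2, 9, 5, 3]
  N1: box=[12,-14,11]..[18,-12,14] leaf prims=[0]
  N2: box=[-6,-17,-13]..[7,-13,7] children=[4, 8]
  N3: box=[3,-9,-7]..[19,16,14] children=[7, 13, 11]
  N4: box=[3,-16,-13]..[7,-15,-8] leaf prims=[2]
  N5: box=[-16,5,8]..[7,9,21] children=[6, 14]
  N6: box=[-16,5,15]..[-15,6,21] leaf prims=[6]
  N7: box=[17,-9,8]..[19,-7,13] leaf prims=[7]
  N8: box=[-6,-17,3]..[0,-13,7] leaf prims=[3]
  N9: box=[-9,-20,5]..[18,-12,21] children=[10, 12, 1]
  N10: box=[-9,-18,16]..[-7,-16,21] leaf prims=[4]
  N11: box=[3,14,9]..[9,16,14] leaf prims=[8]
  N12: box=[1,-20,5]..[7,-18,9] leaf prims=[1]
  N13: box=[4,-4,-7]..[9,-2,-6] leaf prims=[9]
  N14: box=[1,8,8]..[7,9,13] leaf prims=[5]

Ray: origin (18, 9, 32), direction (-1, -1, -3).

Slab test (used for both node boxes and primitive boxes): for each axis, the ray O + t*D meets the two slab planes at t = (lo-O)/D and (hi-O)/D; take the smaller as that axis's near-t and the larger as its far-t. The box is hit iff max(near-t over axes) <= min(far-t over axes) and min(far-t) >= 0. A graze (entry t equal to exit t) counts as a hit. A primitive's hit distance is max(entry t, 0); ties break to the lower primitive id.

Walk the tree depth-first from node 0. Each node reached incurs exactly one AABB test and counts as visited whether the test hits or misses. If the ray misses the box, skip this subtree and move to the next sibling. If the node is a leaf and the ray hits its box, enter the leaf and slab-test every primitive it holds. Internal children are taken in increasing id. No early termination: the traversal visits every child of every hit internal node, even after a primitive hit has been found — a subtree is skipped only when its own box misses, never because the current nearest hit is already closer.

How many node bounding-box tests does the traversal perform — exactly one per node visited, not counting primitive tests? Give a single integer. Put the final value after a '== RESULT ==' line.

Trace the traversal:
N0 x:[-1,34] y:[-7,29] z:[11/3,15] -> hit [11/3,15], descend [2, 3, 5, 9]
  N2 x:[11,24] y:[22,26] z:[25/3,15] -> miss, prune
  N3 x:[-1,15] y:[-7,18] z:[6,13] -> hit [6,13], descend [7, 11, 13]
    N7 x:[-1,1] y:[16,18] z:[19/3,8] -> miss, prune
    N11 x:[9,15] y:[-7,-5] z:[6,23/3] -> miss, prune
    N13 x:[9,14] y:[11,13] z:[38/3,13] -> hit [38/3,13] leaf, test {P9@t=38/3}
  N5 x:[11,34] y:[0,4] z:[11/3,8] -> miss, prune
  N9 x:[0,27] y:[21,29] z:[11/3,9] -> miss, prune

Summary -> nodes [0, 2, 3, 7, 11, 13, 5, 9]; box-tests=8; leaf-entries=1; first=P9

== RESULT ==
8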